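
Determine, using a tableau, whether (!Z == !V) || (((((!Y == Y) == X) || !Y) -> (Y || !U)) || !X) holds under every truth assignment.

Assume the negation and expand:
Initial set: {F ((!Z == !V) || (((((!Y == Y) == X) || !Y) -> (Y || !U)) || !X))}.
F ((!Z == !V) || (((((!Y == Y) == X) || !Y) -> (Y || !U)) || !X)): α-rule — add F (!Z == !V), F (((((!Y == Y) == X) || !Y) -> (Y || !U)) || !X).
F (((((!Y == Y) == X) || !Y) -> (Y || !U)) || !X): α-rule — add F ((((!Y == Y) == X) || !Y) -> (Y || !U)), F !X.
F ((((!Y == Y) == X) || !Y) -> (Y || !U)): α-rule — add T (((!Y == Y) == X) || !Y), F (Y || !U).
F (Y || !U): α-rule — add F Y, F !U.
F (!Z == !V): β-rule — branch into T !Z, F !V  //  F !Z, T !V.
  branch 1 (add T !Z, F !V):
    T (((!Y == Y) == X) || !Y): β-rule — branch into T ((!Y == Y) == X)  //  T !Y.
      branch 1.1 (add T ((!Y == Y) == X)):
        T ((!Y == Y) == X): β-rule — branch into T (!Y == Y), T X  //  F (!Y == Y), F X.
          branch 1.1.1 (add T (!Y == Y), T X):
            T (!Y == Y): β-rule — branch into T !Y, T Y  //  F !Y, F Y.
              branch 1.1.1.1 (add T !Y, T Y):
                × closes — contains both Y and !Y.
              branch 1.1.1.2 (add F !Y, F Y):
                × closes — contains both Y and !Y.
          branch 1.1.2 (add F (!Y == Y), F X):
            × closes — contains both X and !X.
      branch 1.2 (add T !Y):
        ○ open, literals {U=T, V=T, X=T, Y=F, Z=F}.
  branch 2 (add F !Z, T !V):
    T (((!Y == Y) == X) || !Y): β-rule — branch into T ((!Y == Y) == X)  //  T !Y.
      branch 2.1 (add T ((!Y == Y) == X)):
        T ((!Y == Y) == X): β-rule — branch into T (!Y == Y), T X  //  F (!Y == Y), F X.
          branch 2.1.1 (add T (!Y == Y), T X):
            T (!Y == Y): β-rule — branch into T !Y, T Y  //  F !Y, F Y.
              branch 2.1.1.1 (add T !Y, T Y):
                × closes — contains both Y and !Y.
              branch 2.1.1.2 (add F !Y, F Y):
                × closes — contains both Y and !Y.
          branch 2.1.2 (add F (!Y == Y), F X):
            × closes — contains both X and !X.
      branch 2.2 (add T !Y):
        ○ open, literals {U=T, V=F, X=T, Y=F, Z=T}.
6 branches closed, 2 open.
An open branch gives a countermodel: U=T, V=T, X=T, Y=F, Z=F (unmentioned atoms arbitrary); under it the original formula is false.

Not valid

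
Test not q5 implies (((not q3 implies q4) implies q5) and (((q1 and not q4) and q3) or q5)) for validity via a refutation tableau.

Not valid

Assume the negation and expand:
Initial set: {not (not q5 implies (((not q3 implies q4) implies q5) and (((q1 and not q4) and q3) or q5)))}.
not (not q5 implies (((not q3 implies q4) implies q5) and (((q1 and not q4) and q3) or q5))): α-rule — add not q5, not (((not q3 implies q4) implies q5) and (((q1 and not q4) and q3) or q5)).
not (((not q3 implies q4) implies q5) and (((q1 and not q4) and q3) or q5)): β-rule — branch into not ((not q3 implies q4) implies q5)  //  not (((q1 and not q4) and q3) or q5).
  branch 1 (add not ((not q3 implies q4) implies q5)):
    not ((not q3 implies q4) implies q5): α-rule — add (not q3 implies q4), not q5.
    (not q3 implies q4): β-rule — branch into not not q3  //  q4.
      branch 1.1 (add not not q3):
        ○ open, literals {q3=true, q5=false}.
      branch 1.2 (add q4):
        ○ open, literals {q4=true, q5=false}.
  branch 2 (add not (((q1 and not q4) and q3) or q5)):
    not (((q1 and not q4) and q3) or q5): α-rule — add not ((q1 and not q4) and q3), not q5.
    not ((q1 and not q4) and q3): β-rule — branch into not (q1 and not q4)  //  not q3.
      branch 2.1 (add not (q1 and not q4)):
        not (q1 and not q4): β-rule — branch into not q1  //  not not q4.
          branch 2.1.1 (add not q1):
            ○ open, literals {q1=false, q5=false}.
          branch 2.1.2 (add not not q4):
            ○ open, literals {q4=true, q5=false}.
      branch 2.2 (add not q3):
        ○ open, literals {q3=false, q5=false}.
0 branches closed, 5 open.
An open branch gives a countermodel: q3=true, q5=false (unmentioned atoms arbitrary); under it the original formula is false.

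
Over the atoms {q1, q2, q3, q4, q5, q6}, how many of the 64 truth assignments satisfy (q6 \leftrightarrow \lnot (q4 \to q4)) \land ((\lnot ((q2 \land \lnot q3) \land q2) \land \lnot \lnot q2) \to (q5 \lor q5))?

28

Initial set: {((q6 \leftrightarrow \lnot (q4 \to q4)) \land ((\lnot ((q2 \land \lnot q3) \land q2) \land \lnot \lnot q2) \to (q5 \lor q5)))}.
((q6 \leftrightarrow \lnot (q4 \to q4)) \land ((\lnot ((q2 \land \lnot q3) \land q2) \land \lnot \lnot q2) \to (q5 \lor q5))): α-rule — add (q6 \leftrightarrow \lnot (q4 \to q4)), ((\lnot ((q2 \land \lnot q3) \land q2) \land \lnot \lnot q2) \to (q5 \lor q5)).
(q6 \leftrightarrow \lnot (q4 \to q4)): β-rule — branch into q6, \lnot (q4 \to q4)  //  \lnot q6, \lnot \lnot (q4 \to q4).
  branch 1 (add q6, \lnot (q4 \to q4)):
    \lnot (q4 \to q4): α-rule — add q4, \lnot q4.
    × closes — contains both q4 and \lnot q4.
  branch 2 (add \lnot q6, \lnot \lnot (q4 \to q4)):
    ((\lnot ((q2 \land \lnot q3) \land q2) \land \lnot \lnot q2) \to (q5 \lor q5)): β-rule — branch into \lnot (\lnot ((q2 \land \lnot q3) \land q2) \land \lnot \lnot q2)  //  (q5 \lor q5).
      branch 2.1 (add \lnot (\lnot ((q2 \land \lnot q3) \land q2) \land \lnot \lnot q2)):
        \lnot \lnot (q4 \to q4): β-rule — branch into \lnot q4  //  q4.
          branch 2.1.1 (add \lnot q4):
            \lnot (\lnot ((q2 \land \lnot q3) \land q2) \land \lnot \lnot q2): β-rule — branch into \lnot \lnot ((q2 \land \lnot q3) \land q2)  //  \lnot \lnot \lnot q2.
              branch 2.1.1.1 (add \lnot \lnot ((q2 \land \lnot q3) \land q2)):
                \lnot \lnot ((q2 \land \lnot q3) \land q2): α-rule — add (q2 \land \lnot q3), q2.
                (q2 \land \lnot q3): α-rule — add q2, \lnot q3.
                ○ open, literals {q2=true, q3=false, q4=false, q6=false}.
              branch 2.1.1.2 (add \lnot \lnot \lnot q2):
                \lnot \lnot \lnot q2: drop double negation, giving \lnot q2.
                ○ open, literals {q2=false, q4=false, q6=false}.
          branch 2.1.2 (add q4):
            \lnot (\lnot ((q2 \land \lnot q3) \land q2) \land \lnot \lnot q2): β-rule — branch into \lnot \lnot ((q2 \land \lnot q3) \land q2)  //  \lnot \lnot \lnot q2.
              branch 2.1.2.1 (add \lnot \lnot ((q2 \land \lnot q3) \land q2)):
                \lnot \lnot ((q2 \land \lnot q3) \land q2): α-rule — add (q2 \land \lnot q3), q2.
                (q2 \land \lnot q3): α-rule — add q2, \lnot q3.
                ○ open, literals {q2=true, q3=false, q4=true, q6=false}.
              branch 2.1.2.2 (add \lnot \lnot \lnot q2):
                \lnot \lnot \lnot q2: drop double negation, giving \lnot q2.
                ○ open, literals {q2=false, q4=true, q6=false}.
      branch 2.2 (add (q5 \lor q5)):
        \lnot \lnot (q4 \to q4): β-rule — branch into \lnot q4  //  q4.
          branch 2.2.1 (add \lnot q4):
            (q5 \lor q5): β-rule — branch into q5  //  q5.
              branch 2.2.1.1 (add q5):
                ○ open, literals {q4=false, q5=true, q6=false}.
              branch 2.2.1.2 (add q5):
                ○ open, literals {q4=false, q5=true, q6=false}.
          branch 2.2.2 (add q4):
            (q5 \lor q5): β-rule — branch into q5  //  q5.
              branch 2.2.2.1 (add q5):
                ○ open, literals {q4=true, q5=true, q6=false}.
              branch 2.2.2.2 (add q5):
                ○ open, literals {q4=true, q5=true, q6=false}.
1 branch closed, 8 open.
Each open branch fixes some atoms; the unmentioned ones are free. Counting distinct full assignments: branch {q2=true, q3=false, q4=false, q6=false} (q1, q5) contributes 4 new; branch {q2=false, q4=false, q6=false} (q1, q3, q5) contributes 8 new; branch {q2=true, q3=false, q4=true, q6=false} (q1, q5) contributes 4 new; branch {q2=false, q4=true, q6=false} (q1, q3, q5) contributes 8 new; branch {q4=false, q5=true, q6=false} (q1, q2, q3) contributes 2 new; branch {q4=false, q5=true, q6=false} (q1, q2, q3) contributes 0 new; branch {q4=true, q5=true, q6=false} (q1, q2, q3) contributes 2 new; branch {q4=true, q5=true, q6=false} (q1, q2, q3) contributes 0 new. Total: 28.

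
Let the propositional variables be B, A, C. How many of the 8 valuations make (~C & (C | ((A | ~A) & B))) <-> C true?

2

Initial set: {T ((~C & (C | ((A | ~A) & B))) <-> C)}.
T ((~C & (C | ((A | ~A) & B))) <-> C): β-rule — branch into T (~C & (C | ((A | ~A) & B))), T C  //  F (~C & (C | ((A | ~A) & B))), F C.
  branch 1 (add T (~C & (C | ((A | ~A) & B))), T C):
    T (~C & (C | ((A | ~A) & B))): α-rule — add T ~C, T (C | ((A | ~A) & B)).
    × closes — contains both C and ~C.
  branch 2 (add F (~C & (C | ((A | ~A) & B))), F C):
    F (~C & (C | ((A | ~A) & B))): β-rule — branch into F ~C  //  F (C | ((A | ~A) & B)).
      branch 2.1 (add F ~C):
        × closes — contains both C and ~C.
      branch 2.2 (add F (C | ((A | ~A) & B))):
        F (C | ((A | ~A) & B)): α-rule — add F C, F ((A | ~A) & B).
        F ((A | ~A) & B): β-rule — branch into F (A | ~A)  //  F B.
          branch 2.2.1 (add F (A | ~A)):
            F (A | ~A): α-rule — add F A, F ~A.
            × closes — contains both A and ~A.
          branch 2.2.2 (add F B):
            ○ open, literals {B=0, C=0}.
3 branches closed, 1 open.
Each open branch fixes some atoms; the unmentioned ones are free. Counting distinct full assignments: branch {B=0, C=0} (A) contributes 2 new. Total: 2.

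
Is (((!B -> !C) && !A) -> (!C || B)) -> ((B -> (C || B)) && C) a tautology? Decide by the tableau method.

Not valid

Assume the negation and expand:
Initial set: {!((((!B -> !C) && !A) -> (!C || B)) -> ((B -> (C || B)) && C))}.
!((((!B -> !C) && !A) -> (!C || B)) -> ((B -> (C || B)) && C)): α-rule — add (((!B -> !C) && !A) -> (!C || B)), !((B -> (C || B)) && C).
(((!B -> !C) && !A) -> (!C || B)): β-rule — branch into !((!B -> !C) && !A)  //  (!C || B).
  branch 1 (add !((!B -> !C) && !A)):
    !((B -> (C || B)) && C): β-rule — branch into !(B -> (C || B))  //  !C.
      branch 1.1 (add !(B -> (C || B))):
        !(B -> (C || B)): α-rule — add B, !(C || B).
        !(C || B): α-rule — add !C, !B.
        × closes — contains both B and !B.
      branch 1.2 (add !C):
        !((!B -> !C) && !A): β-rule — branch into !(!B -> !C)  //  !!A.
          branch 1.2.1 (add !(!B -> !C)):
            !(!B -> !C): α-rule — add !B, !!C.
            × closes — contains both C and !C.
          branch 1.2.2 (add !!A):
            ○ open, literals {A=T, C=F}.
  branch 2 (add (!C || B)):
    !((B -> (C || B)) && C): β-rule — branch into !(B -> (C || B))  //  !C.
      branch 2.1 (add !(B -> (C || B))):
        !(B -> (C || B)): α-rule — add B, !(C || B).
        !(C || B): α-rule — add !C, !B.
        × closes — contains both B and !B.
      branch 2.2 (add !C):
        (!C || B): β-rule — branch into !C  //  B.
          branch 2.2.1 (add !C):
            ○ open, literals {C=F}.
          branch 2.2.2 (add B):
            ○ open, literals {B=T, C=F}.
3 branches closed, 3 open.
An open branch gives a countermodel: A=T, C=F (unmentioned atoms arbitrary); under it the original formula is false.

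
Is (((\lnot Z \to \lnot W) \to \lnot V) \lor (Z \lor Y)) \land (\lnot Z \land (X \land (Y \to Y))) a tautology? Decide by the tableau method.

Assume the negation and expand:
Initial set: {\lnot ((((\lnot Z \to \lnot W) \to \lnot V) \lor (Z \lor Y)) \land (\lnot Z \land (X \land (Y \to Y))))}.
\lnot ((((\lnot Z \to \lnot W) \to \lnot V) \lor (Z \lor Y)) \land (\lnot Z \land (X \land (Y \to Y)))): β-rule — branch into \lnot (((\lnot Z \to \lnot W) \to \lnot V) \lor (Z \lor Y))  //  \lnot (\lnot Z \land (X \land (Y \to Y))).
  branch 1 (add \lnot (((\lnot Z \to \lnot W) \to \lnot V) \lor (Z \lor Y))):
    \lnot (((\lnot Z \to \lnot W) \to \lnot V) \lor (Z \lor Y)): α-rule — add \lnot ((\lnot Z \to \lnot W) \to \lnot V), \lnot (Z \lor Y).
    \lnot ((\lnot Z \to \lnot W) \to \lnot V): α-rule — add (\lnot Z \to \lnot W), \lnot \lnot V.
    \lnot (Z \lor Y): α-rule — add \lnot Z, \lnot Y.
    (\lnot Z \to \lnot W): β-rule — branch into \lnot \lnot Z  //  \lnot W.
      branch 1.1 (add \lnot \lnot Z):
        × closes — contains both Z and \lnot Z.
      branch 1.2 (add \lnot W):
        ○ open, literals {V=true, W=false, Y=false, Z=false}.
  branch 2 (add \lnot (\lnot Z \land (X \land (Y \to Y)))):
    \lnot (\lnot Z \land (X \land (Y \to Y))): β-rule — branch into \lnot \lnot Z  //  \lnot (X \land (Y \to Y)).
      branch 2.1 (add \lnot \lnot Z):
        ○ open, literals {Z=true}.
      branch 2.2 (add \lnot (X \land (Y \to Y))):
        \lnot (X \land (Y \to Y)): β-rule — branch into \lnot X  //  \lnot (Y \to Y).
          branch 2.2.1 (add \lnot X):
            ○ open, literals {X=false}.
          branch 2.2.2 (add \lnot (Y \to Y)):
            \lnot (Y \to Y): α-rule — add Y, \lnot Y.
            × closes — contains both Y and \lnot Y.
2 branches closed, 3 open.
An open branch gives a countermodel: V=true, W=false, Y=false, Z=false (unmentioned atoms arbitrary); under it the original formula is false.

Not valid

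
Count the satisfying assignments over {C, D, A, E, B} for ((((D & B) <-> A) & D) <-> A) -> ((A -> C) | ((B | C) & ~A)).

30

Initial set: {T (((((D & B) <-> A) & D) <-> A) -> ((A -> C) | ((B | C) & ~A)))}.
T (((((D & B) <-> A) & D) <-> A) -> ((A -> C) | ((B | C) & ~A))): β-rule — branch into F ((((D & B) <-> A) & D) <-> A)  //  T ((A -> C) | ((B | C) & ~A)).
  branch 1 (add F ((((D & B) <-> A) & D) <-> A)):
    F ((((D & B) <-> A) & D) <-> A): β-rule — branch into T (((D & B) <-> A) & D), F A  //  F (((D & B) <-> A) & D), T A.
      branch 1.1 (add T (((D & B) <-> A) & D), F A):
        T (((D & B) <-> A) & D): α-rule — add T ((D & B) <-> A), T D.
        T ((D & B) <-> A): β-rule — branch into T (D & B), T A  //  F (D & B), F A.
          branch 1.1.1 (add T (D & B), T A):
            × closes — contains both A and ~A.
          branch 1.1.2 (add F (D & B), F A):
            F (D & B): β-rule — branch into F D  //  F B.
              branch 1.1.2.1 (add F D):
                × closes — contains both D and ~D.
              branch 1.1.2.2 (add F B):
                ○ open, literals {A=0, B=0, D=1}.
      branch 1.2 (add F (((D & B) <-> A) & D), T A):
        F (((D & B) <-> A) & D): β-rule — branch into F ((D & B) <-> A)  //  F D.
          branch 1.2.1 (add F ((D & B) <-> A)):
            F ((D & B) <-> A): β-rule — branch into T (D & B), F A  //  F (D & B), T A.
              branch 1.2.1.1 (add T (D & B), F A):
                × closes — contains both A and ~A.
              branch 1.2.1.2 (add F (D & B), T A):
                F (D & B): β-rule — branch into F D  //  F B.
                  branch 1.2.1.2.1 (add F D):
                    ○ open, literals {A=1, D=0}.
                  branch 1.2.1.2.2 (add F B):
                    ○ open, literals {A=1, B=0}.
          branch 1.2.2 (add F D):
            ○ open, literals {A=1, D=0}.
  branch 2 (add T ((A -> C) | ((B | C) & ~A))):
    T ((A -> C) | ((B | C) & ~A)): β-rule — branch into T (A -> C)  //  T ((B | C) & ~A).
      branch 2.1 (add T (A -> C)):
        T (A -> C): β-rule — branch into F A  //  T C.
          branch 2.1.1 (add F A):
            ○ open, literals {A=0}.
          branch 2.1.2 (add T C):
            ○ open, literals {C=1}.
      branch 2.2 (add T ((B | C) & ~A)):
        T ((B | C) & ~A): α-rule — add T (B | C), T ~A.
        T (B | C): β-rule — branch into T B  //  T C.
          branch 2.2.1 (add T B):
            ○ open, literals {A=0, B=1}.
          branch 2.2.2 (add T C):
            ○ open, literals {A=0, C=1}.
3 branches closed, 8 open.
Each open branch fixes some atoms; the unmentioned ones are free. Counting distinct full assignments: branch {A=0, B=0, D=1} (C, E) contributes 4 new; branch {A=1, D=0} (C, E, B) contributes 8 new; branch {A=1, B=0} (C, D, E) contributes 4 new; branch {A=1, D=0} (C, E, B) contributes 0 new; branch {A=0} (C, D, E, B) contributes 12 new; branch {C=1} (D, A, E, B) contributes 2 new; branch {A=0, B=1} (C, D, E) contributes 0 new; branch {A=0, C=1} (D, E, B) contributes 0 new. Total: 30.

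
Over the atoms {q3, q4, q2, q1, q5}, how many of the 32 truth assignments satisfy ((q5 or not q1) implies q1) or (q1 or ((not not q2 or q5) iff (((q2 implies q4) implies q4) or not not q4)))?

Initial set: {(((q5 or not q1) implies q1) or (q1 or ((not not q2 or q5) iff (((q2 implies q4) implies q4) or not not q4))))}.
(((q5 or not q1) implies q1) or (q1 or ((not not q2 or q5) iff (((q2 implies q4) implies q4) or not not q4)))): β-rule — branch into ((q5 or not q1) implies q1)  //  (q1 or ((not not q2 or q5) iff (((q2 implies q4) implies q4) or not not q4))).
  branch 1 (add ((q5 or not q1) implies q1)):
    ((q5 or not q1) implies q1): β-rule — branch into not (q5 or not q1)  //  q1.
      branch 1.1 (add not (q5 or not q1)):
        not (q5 or not q1): α-rule — add not q5, not not q1.
        ○ open, literals {q1=true, q5=false}.
      branch 1.2 (add q1):
        ○ open, literals {q1=true}.
  branch 2 (add (q1 or ((not not q2 or q5) iff (((q2 implies q4) implies q4) or not not q4)))):
    (q1 or ((not not q2 or q5) iff (((q2 implies q4) implies q4) or not not q4))): β-rule — branch into q1  //  ((not not q2 or q5) iff (((q2 implies q4) implies q4) or not not q4)).
      branch 2.1 (add q1):
        ○ open, literals {q1=true}.
      branch 2.2 (add ((not not q2 or q5) iff (((q2 implies q4) implies q4) or not not q4))):
        ((not not q2 or q5) iff (((q2 implies q4) implies q4) or not not q4)): β-rule — branch into (not not q2 or q5), (((q2 implies q4) implies q4) or not not q4)  //  not (not not q2 or q5), not (((q2 implies q4) implies q4) or not not q4).
          branch 2.2.1 (add (not not q2 or q5), (((q2 implies q4) implies q4) or not not q4)):
            (not not q2 or q5): β-rule — branch into not not q2  //  q5.
              branch 2.2.1.1 (add not not q2):
                not not q2: drop double negation, giving q2.
                (((q2 implies q4) implies q4) or not not q4): β-rule — branch into ((q2 implies q4) implies q4)  //  not not q4.
                  branch 2.2.1.1.1 (add ((q2 implies q4) implies q4)):
                    ((q2 implies q4) implies q4): β-rule — branch into not (q2 implies q4)  //  q4.
                      branch 2.2.1.1.1.1 (add not (q2 implies q4)):
                        not (q2 implies q4): α-rule — add q2, not q4.
                        ○ open, literals {q2=true, q4=false}.
                      branch 2.2.1.1.1.2 (add q4):
                        ○ open, literals {q2=true, q4=true}.
                  branch 2.2.1.1.2 (add not not q4):
                    not not q4: drop double negation, giving q4.
                    ○ open, literals {q2=true, q4=true}.
              branch 2.2.1.2 (add q5):
                (((q2 implies q4) implies q4) or not not q4): β-rule — branch into ((q2 implies q4) implies q4)  //  not not q4.
                  branch 2.2.1.2.1 (add ((q2 implies q4) implies q4)):
                    ((q2 implies q4) implies q4): β-rule — branch into not (q2 implies q4)  //  q4.
                      branch 2.2.1.2.1.1 (add not (q2 implies q4)):
                        not (q2 implies q4): α-rule — add q2, not q4.
                        ○ open, literals {q2=true, q4=false, q5=true}.
                      branch 2.2.1.2.1.2 (add q4):
                        ○ open, literals {q4=true, q5=true}.
                  branch 2.2.1.2.2 (add not not q4):
                    not not q4: drop double negation, giving q4.
                    ○ open, literals {q4=true, q5=true}.
          branch 2.2.2 (add not (not not q2 or q5), not (((q2 implies q4) implies q4) or not not q4)):
            not (not not q2 or q5): α-rule — add not not not q2, not q5.
            not (((q2 implies q4) implies q4) or not not q4): α-rule — add not ((q2 implies q4) implies q4), not not not q4.
            not not not q2: drop double negation, giving not q2.
            not ((q2 implies q4) implies q4): α-rule — add (q2 implies q4), not q4.
            not not not q4: drop double negation, giving not q4.
            (q2 implies q4): β-rule — branch into not q2  //  q4.
              branch 2.2.2.1 (add not q2):
                ○ open, literals {q2=false, q4=false, q5=false}.
              branch 2.2.2.2 (add q4):
                × closes — contains both q4 and not q4.
1 branch closed, 10 open.
Each open branch fixes some atoms; the unmentioned ones are free. Counting distinct full assignments: branch {q1=true, q5=false} (q3, q4, q2) contributes 8 new; branch {q1=true} (q3, q4, q2, q5) contributes 8 new; branch {q1=true} (q3, q4, q2, q5) contributes 0 new; branch {q2=true, q4=false} (q3, q1, q5) contributes 4 new; branch {q2=true, q4=true} (q3, q1, q5) contributes 4 new; branch {q2=true, q4=true} (q3, q1, q5) contributes 0 new; branch {q2=true, q4=false, q5=true} (q3, q1) contributes 0 new; branch {q4=true, q5=true} (q3, q2, q1) contributes 2 new; branch {q4=true, q5=true} (q3, q2, q1) contributes 0 new; branch {q2=false, q4=false, q5=false} (q3, q1) contributes 2 new. Total: 28.

28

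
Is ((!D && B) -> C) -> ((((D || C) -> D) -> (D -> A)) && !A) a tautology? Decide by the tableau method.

Assume the negation and expand:
Initial set: {!(((!D && B) -> C) -> ((((D || C) -> D) -> (D -> A)) && !A))}.
!(((!D && B) -> C) -> ((((D || C) -> D) -> (D -> A)) && !A)): α-rule — add ((!D && B) -> C), !((((D || C) -> D) -> (D -> A)) && !A).
((!D && B) -> C): β-rule — branch into !(!D && B)  //  C.
  branch 1 (add !(!D && B)):
    !((((D || C) -> D) -> (D -> A)) && !A): β-rule — branch into !(((D || C) -> D) -> (D -> A))  //  !!A.
      branch 1.1 (add !(((D || C) -> D) -> (D -> A))):
        !(((D || C) -> D) -> (D -> A)): α-rule — add ((D || C) -> D), !(D -> A).
        !(D -> A): α-rule — add D, !A.
        !(!D && B): β-rule — branch into !!D  //  !B.
          branch 1.1.1 (add !!D):
            ((D || C) -> D): β-rule — branch into !(D || C)  //  D.
              branch 1.1.1.1 (add !(D || C)):
                !(D || C): α-rule — add !D, !C.
                × closes — contains both D and !D.
              branch 1.1.1.2 (add D):
                ○ open, literals {A=false, D=true}.
          branch 1.1.2 (add !B):
            ((D || C) -> D): β-rule — branch into !(D || C)  //  D.
              branch 1.1.2.1 (add !(D || C)):
                !(D || C): α-rule — add !D, !C.
                × closes — contains both D and !D.
              branch 1.1.2.2 (add D):
                ○ open, literals {A=false, B=false, D=true}.
      branch 1.2 (add !!A):
        !(!D && B): β-rule — branch into !!D  //  !B.
          branch 1.2.1 (add !!D):
            ○ open, literals {A=true, D=true}.
          branch 1.2.2 (add !B):
            ○ open, literals {A=true, B=false}.
  branch 2 (add C):
    !((((D || C) -> D) -> (D -> A)) && !A): β-rule — branch into !(((D || C) -> D) -> (D -> A))  //  !!A.
      branch 2.1 (add !(((D || C) -> D) -> (D -> A))):
        !(((D || C) -> D) -> (D -> A)): α-rule — add ((D || C) -> D), !(D -> A).
        !(D -> A): α-rule — add D, !A.
        ((D || C) -> D): β-rule — branch into !(D || C)  //  D.
          branch 2.1.1 (add !(D || C)):
            !(D || C): α-rule — add !D, !C.
            × closes — contains both D and !D.
          branch 2.1.2 (add D):
            ○ open, literals {A=false, C=true, D=true}.
      branch 2.2 (add !!A):
        ○ open, literals {A=true, C=true}.
3 branches closed, 6 open.
An open branch gives a countermodel: A=false, D=true (unmentioned atoms arbitrary); under it the original formula is false.

Not valid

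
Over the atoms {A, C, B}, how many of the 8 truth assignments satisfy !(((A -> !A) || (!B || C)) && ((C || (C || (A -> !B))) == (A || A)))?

5

Initial set: {!(((A -> !A) || (!B || C)) && ((C || (C || (A -> !B))) == (A || A)))}.
!(((A -> !A) || (!B || C)) && ((C || (C || (A -> !B))) == (A || A))): β-rule — branch into !((A -> !A) || (!B || C))  //  !((C || (C || (A -> !B))) == (A || A)).
  branch 1 (add !((A -> !A) || (!B || C))):
    !((A -> !A) || (!B || C)): α-rule — add !(A -> !A), !(!B || C).
    !(A -> !A): α-rule — add A, !!A.
    !(!B || C): α-rule — add !!B, !C.
    ○ open, literals {A=T, B=T, C=F}.
  branch 2 (add !((C || (C || (A -> !B))) == (A || A))):
    !((C || (C || (A -> !B))) == (A || A)): β-rule — branch into (C || (C || (A -> !B))), !(A || A)  //  !(C || (C || (A -> !B))), (A || A).
      branch 2.1 (add (C || (C || (A -> !B))), !(A || A)):
        !(A || A): α-rule — add !A, !A.
        (C || (C || (A -> !B))): β-rule — branch into C  //  (C || (A -> !B)).
          branch 2.1.1 (add C):
            ○ open, literals {A=F, C=T}.
          branch 2.1.2 (add (C || (A -> !B))):
            (C || (A -> !B)): β-rule — branch into C  //  (A -> !B).
              branch 2.1.2.1 (add C):
                ○ open, literals {A=F, C=T}.
              branch 2.1.2.2 (add (A -> !B)):
                (A -> !B): β-rule — branch into !A  //  !B.
                  branch 2.1.2.2.1 (add !A):
                    ○ open, literals {A=F}.
                  branch 2.1.2.2.2 (add !B):
                    ○ open, literals {A=F, B=F}.
      branch 2.2 (add !(C || (C || (A -> !B))), (A || A)):
        !(C || (C || (A -> !B))): α-rule — add !C, !(C || (A -> !B)).
        !(C || (A -> !B)): α-rule — add !C, !(A -> !B).
        !(A -> !B): α-rule — add A, !!B.
        (A || A): β-rule — branch into A  //  A.
          branch 2.2.1 (add A):
            ○ open, literals {A=T, B=T, C=F}.
          branch 2.2.2 (add A):
            ○ open, literals {A=T, B=T, C=F}.
0 branches closed, 7 open.
Each open branch fixes some atoms; the unmentioned ones are free. Counting distinct full assignments: branch {A=T, B=T, C=F} (none free) contributes 1 new; branch {A=F, C=T} (B) contributes 2 new; branch {A=F, C=T} (B) contributes 0 new; branch {A=F} (C, B) contributes 2 new; branch {A=F, B=F} (C) contributes 0 new; branch {A=T, B=T, C=F} (none free) contributes 0 new; branch {A=T, B=T, C=F} (none free) contributes 0 new. Total: 5.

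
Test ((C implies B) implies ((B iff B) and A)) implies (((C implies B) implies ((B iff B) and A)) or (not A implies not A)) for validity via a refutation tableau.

Valid

Assume the negation and expand:
Initial set: {not (((C implies B) implies ((B iff B) and A)) implies (((C implies B) implies ((B iff B) and A)) or (not A implies not A)))}.
not (((C implies B) implies ((B iff B) and A)) implies (((C implies B) implies ((B iff B) and A)) or (not A implies not A))): α-rule — add ((C implies B) implies ((B iff B) and A)), not (((C implies B) implies ((B iff B) and A)) or (not A implies not A)).
not (((C implies B) implies ((B iff B) and A)) or (not A implies not A)): α-rule — add not ((C implies B) implies ((B iff B) and A)), not (not A implies not A).
not ((C implies B) implies ((B iff B) and A)): α-rule — add (C implies B), not ((B iff B) and A).
not (not A implies not A): α-rule — add not A, not not A.
× closes — contains both A and not A.
All 1 branch closes.
Every branch closed, so the negation is unsatisfiable and the formula is valid.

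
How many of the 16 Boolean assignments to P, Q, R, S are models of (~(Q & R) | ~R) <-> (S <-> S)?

12

Initial set: {((~(Q & R) | ~R) <-> (S <-> S))}.
((~(Q & R) | ~R) <-> (S <-> S)): β-rule — branch into (~(Q & R) | ~R), (S <-> S)  //  ~(~(Q & R) | ~R), ~(S <-> S).
  branch 1 (add (~(Q & R) | ~R), (S <-> S)):
    (~(Q & R) | ~R): β-rule — branch into ~(Q & R)  //  ~R.
      branch 1.1 (add ~(Q & R)):
        (S <-> S): β-rule — branch into S, S  //  ~S, ~S.
          branch 1.1.1 (add S, S):
            ~(Q & R): β-rule — branch into ~Q  //  ~R.
              branch 1.1.1.1 (add ~Q):
                ○ open, literals {Q=false, S=true}.
              branch 1.1.1.2 (add ~R):
                ○ open, literals {R=false, S=true}.
          branch 1.1.2 (add ~S, ~S):
            ~(Q & R): β-rule — branch into ~Q  //  ~R.
              branch 1.1.2.1 (add ~Q):
                ○ open, literals {Q=false, S=false}.
              branch 1.1.2.2 (add ~R):
                ○ open, literals {R=false, S=false}.
      branch 1.2 (add ~R):
        (S <-> S): β-rule — branch into S, S  //  ~S, ~S.
          branch 1.2.1 (add S, S):
            ○ open, literals {R=false, S=true}.
          branch 1.2.2 (add ~S, ~S):
            ○ open, literals {R=false, S=false}.
  branch 2 (add ~(~(Q & R) | ~R), ~(S <-> S)):
    ~(~(Q & R) | ~R): α-rule — add ~~(Q & R), ~~R.
    ~~(Q & R): α-rule — add Q, R.
    ~(S <-> S): β-rule — branch into S, ~S  //  ~S, S.
      branch 2.1 (add S, ~S):
        × closes — contains both S and ~S.
      branch 2.2 (add ~S, S):
        × closes — contains both S and ~S.
2 branches closed, 6 open.
Each open branch fixes some atoms; the unmentioned ones are free. Counting distinct full assignments: branch {Q=false, S=true} (P, R) contributes 4 new; branch {R=false, S=true} (P, Q) contributes 2 new; branch {Q=false, S=false} (P, R) contributes 4 new; branch {R=false, S=false} (P, Q) contributes 2 new; branch {R=false, S=true} (P, Q) contributes 0 new; branch {R=false, S=false} (P, Q) contributes 0 new. Total: 12.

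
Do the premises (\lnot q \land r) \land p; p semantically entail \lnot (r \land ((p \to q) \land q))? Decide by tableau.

Initial set: {((\lnot q \land r) \land p); p; \lnot \lnot (r \land ((p \to q) \land q))}.
((\lnot q \land r) \land p): α-rule — add (\lnot q \land r), p.
\lnot \lnot (r \land ((p \to q) \land q)): α-rule — add r, ((p \to q) \land q).
(\lnot q \land r): α-rule — add \lnot q, r.
((p \to q) \land q): α-rule — add (p \to q), q.
× closes — contains both q and \lnot q.
All 1 branch closes.
Every branch closed, so the premises entail the conclusion.

Yes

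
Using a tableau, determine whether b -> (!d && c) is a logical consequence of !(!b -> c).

Initial set: {T !(!b -> c); F (b -> (!d && c))}.
T !(!b -> c): α-rule — add T !b, F c.
F (b -> (!d && c)): α-rule — add T b, F (!d && c).
× closes — contains both b and !b.
All 1 branch closes.
Every branch closed, so the premises entail the conclusion.

Yes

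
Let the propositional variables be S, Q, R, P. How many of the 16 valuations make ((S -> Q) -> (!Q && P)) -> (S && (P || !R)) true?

13

Initial set: {(((S -> Q) -> (!Q && P)) -> (S && (P || !R)))}.
(((S -> Q) -> (!Q && P)) -> (S && (P || !R))): β-rule — branch into !((S -> Q) -> (!Q && P))  //  (S && (P || !R)).
  branch 1 (add !((S -> Q) -> (!Q && P))):
    !((S -> Q) -> (!Q && P)): α-rule — add (S -> Q), !(!Q && P).
    (S -> Q): β-rule — branch into !S  //  Q.
      branch 1.1 (add !S):
        !(!Q && P): β-rule — branch into !!Q  //  !P.
          branch 1.1.1 (add !!Q):
            ○ open, literals {Q=1, S=0}.
          branch 1.1.2 (add !P):
            ○ open, literals {P=0, S=0}.
      branch 1.2 (add Q):
        !(!Q && P): β-rule — branch into !!Q  //  !P.
          branch 1.2.1 (add !!Q):
            ○ open, literals {Q=1}.
          branch 1.2.2 (add !P):
            ○ open, literals {P=0, Q=1}.
  branch 2 (add (S && (P || !R))):
    (S && (P || !R)): α-rule — add S, (P || !R).
    (P || !R): β-rule — branch into P  //  !R.
      branch 2.1 (add P):
        ○ open, literals {P=1, S=1}.
      branch 2.2 (add !R):
        ○ open, literals {R=0, S=1}.
0 branches closed, 6 open.
Each open branch fixes some atoms; the unmentioned ones are free. Counting distinct full assignments: branch {Q=1, S=0} (R, P) contributes 4 new; branch {P=0, S=0} (Q, R) contributes 2 new; branch {Q=1} (S, R, P) contributes 4 new; branch {P=0, Q=1} (S, R) contributes 0 new; branch {P=1, S=1} (Q, R) contributes 2 new; branch {R=0, S=1} (Q, P) contributes 1 new. Total: 13.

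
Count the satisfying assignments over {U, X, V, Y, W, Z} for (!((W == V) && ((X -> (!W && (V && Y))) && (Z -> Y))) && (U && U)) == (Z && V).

Initial set: {((!((W == V) && ((X -> (!W && (V && Y))) && (Z -> Y))) && (U && U)) == (Z && V))}.
((!((W == V) && ((X -> (!W && (V && Y))) && (Z -> Y))) && (U && U)) == (Z && V)): β-rule — branch into (!((W == V) && ((X -> (!W && (V && Y))) && (Z -> Y))) && (U && U)), (Z && V)  //  !(!((W == V) && ((X -> (!W && (V && Y))) && (Z -> Y))) && (U && U)), !(Z && V).
  branch 1 (add (!((W == V) && ((X -> (!W && (V && Y))) && (Z -> Y))) && (U && U)), (Z && V)):
    (!((W == V) && ((X -> (!W && (V && Y))) && (Z -> Y))) && (U && U)): α-rule — add !((W == V) && ((X -> (!W && (V && Y))) && (Z -> Y))), (U && U).
    (Z && V): α-rule — add Z, V.
    (U && U): α-rule — add U, U.
    !((W == V) && ((X -> (!W && (V && Y))) && (Z -> Y))): β-rule — branch into !(W == V)  //  !((X -> (!W && (V && Y))) && (Z -> Y)).
      branch 1.1 (add !(W == V)):
        !(W == V): β-rule — branch into W, !V  //  !W, V.
          branch 1.1.1 (add W, !V):
            × closes — contains both V and !V.
          branch 1.1.2 (add !W, V):
            ○ open, literals {U=true, V=true, W=false, Z=true}.
      branch 1.2 (add !((X -> (!W && (V && Y))) && (Z -> Y))):
        !((X -> (!W && (V && Y))) && (Z -> Y)): β-rule — branch into !(X -> (!W && (V && Y)))  //  !(Z -> Y).
          branch 1.2.1 (add !(X -> (!W && (V && Y)))):
            !(X -> (!W && (V && Y))): α-rule — add X, !(!W && (V && Y)).
            !(!W && (V && Y)): β-rule — branch into !!W  //  !(V && Y).
              branch 1.2.1.1 (add !!W):
                ○ open, literals {U=true, V=true, W=true, X=true, Z=true}.
              branch 1.2.1.2 (add !(V && Y)):
                !(V && Y): β-rule — branch into !V  //  !Y.
                  branch 1.2.1.2.1 (add !V):
                    × closes — contains both V and !V.
                  branch 1.2.1.2.2 (add !Y):
                    ○ open, literals {U=true, V=true, X=true, Y=false, Z=true}.
          branch 1.2.2 (add !(Z -> Y)):
            !(Z -> Y): α-rule — add Z, !Y.
            ○ open, literals {U=true, V=true, Y=false, Z=true}.
  branch 2 (add !(!((W == V) && ((X -> (!W && (V && Y))) && (Z -> Y))) && (U && U)), !(Z && V)):
    !(!((W == V) && ((X -> (!W && (V && Y))) && (Z -> Y))) && (U && U)): β-rule — branch into !!((W == V) && ((X -> (!W && (V && Y))) && (Z -> Y)))  //  !(U && U).
      branch 2.1 (add !!((W == V) && ((X -> (!W && (V && Y))) && (Z -> Y)))):
        !!((W == V) && ((X -> (!W && (V && Y))) && (Z -> Y))): α-rule — add (W == V), ((X -> (!W && (V && Y))) && (Z -> Y)).
        ((X -> (!W && (V && Y))) && (Z -> Y)): α-rule — add (X -> (!W && (V && Y))), (Z -> Y).
        !(Z && V): β-rule — branch into !Z  //  !V.
          branch 2.1.1 (add !Z):
            (W == V): β-rule — branch into W, V  //  !W, !V.
              branch 2.1.1.1 (add W, V):
                (X -> (!W && (V && Y))): β-rule — branch into !X  //  (!W && (V && Y)).
                  branch 2.1.1.1.1 (add !X):
                    (Z -> Y): β-rule — branch into !Z  //  Y.
                      branch 2.1.1.1.1.1 (add !Z):
                        ○ open, literals {V=true, W=true, X=false, Z=false}.
                      branch 2.1.1.1.1.2 (add Y):
                        ○ open, literals {V=true, W=true, X=false, Y=true, Z=false}.
                  branch 2.1.1.1.2 (add (!W && (V && Y))):
                    (!W && (V && Y)): α-rule — add !W, (V && Y).
                    × closes — contains both W and !W.
              branch 2.1.1.2 (add !W, !V):
                (X -> (!W && (V && Y))): β-rule — branch into !X  //  (!W && (V && Y)).
                  branch 2.1.1.2.1 (add !X):
                    (Z -> Y): β-rule — branch into !Z  //  Y.
                      branch 2.1.1.2.1.1 (add !Z):
                        ○ open, literals {V=false, W=false, X=false, Z=false}.
                      branch 2.1.1.2.1.2 (add Y):
                        ○ open, literals {V=false, W=false, X=false, Y=true, Z=false}.
                  branch 2.1.1.2.2 (add (!W && (V && Y))):
                    (!W && (V && Y)): α-rule — add !W, (V && Y).
                    (V && Y): α-rule — add V, Y.
                    × closes — contains both V and !V.
          branch 2.1.2 (add !V):
            (W == V): β-rule — branch into W, V  //  !W, !V.
              branch 2.1.2.1 (add W, V):
                × closes — contains both V and !V.
              branch 2.1.2.2 (add !W, !V):
                (X -> (!W && (V && Y))): β-rule — branch into !X  //  (!W && (V && Y)).
                  branch 2.1.2.2.1 (add !X):
                    (Z -> Y): β-rule — branch into !Z  //  Y.
                      branch 2.1.2.2.1.1 (add !Z):
                        ○ open, literals {V=false, W=false, X=false, Z=false}.
                      branch 2.1.2.2.1.2 (add Y):
                        ○ open, literals {V=false, W=false, X=false, Y=true}.
                  branch 2.1.2.2.2 (add (!W && (V && Y))):
                    (!W && (V && Y)): α-rule — add !W, (V && Y).
                    (V && Y): α-rule — add V, Y.
                    × closes — contains both V and !V.
      branch 2.2 (add !(U && U)):
        !(Z && V): β-rule — branch into !Z  //  !V.
          branch 2.2.1 (add !Z):
            !(U && U): β-rule — branch into !U  //  !U.
              branch 2.2.1.1 (add !U):
                ○ open, literals {U=false, Z=false}.
              branch 2.2.1.2 (add !U):
                ○ open, literals {U=false, Z=false}.
          branch 2.2.2 (add !V):
            !(U && U): β-rule — branch into !U  //  !U.
              branch 2.2.2.1 (add !U):
                ○ open, literals {U=false, V=false}.
              branch 2.2.2.2 (add !U):
                ○ open, literals {U=false, V=false}.
6 branches closed, 14 open.
Each open branch fixes some atoms; the unmentioned ones are free. Counting distinct full assignments: branch {U=true, V=true, W=false, Z=true} (X, Y) contributes 4 new; branch {U=true, V=true, W=true, X=true, Z=true} (Y) contributes 2 new; branch {U=true, V=true, X=true, Y=false, Z=true} (W) contributes 0 new; branch {U=true, V=true, Y=false, Z=true} (X, W) contributes 1 new; branch {V=true, W=true, X=false, Z=false} (U, Y) contributes 4 new; branch {V=true, W=true, X=false, Y=true, Z=false} (U) contributes 0 new; branch {V=false, W=false, X=false, Z=false} (U, Y) contributes 4 new; branch {V=false, W=false, X=false, Y=true, Z=false} (U) contributes 0 new; branch {V=false, W=false, X=false, Z=false} (U, Y) contributes 0 new; branch {V=false, W=false, X=false, Y=true} (U, Z) contributes 2 new; branch {U=false, Z=false} (X, V, Y, W) contributes 12 new; branch {U=false, Z=false} (X, V, Y, W) contributes 0 new; branch {U=false, V=false} (X, Y, W, Z) contributes 7 new; branch {U=false, V=false} (X, Y, W, Z) contributes 0 new. Total: 36.

36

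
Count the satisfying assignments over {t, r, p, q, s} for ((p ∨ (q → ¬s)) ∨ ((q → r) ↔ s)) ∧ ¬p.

14

Initial set: {(((p ∨ (q → ¬s)) ∨ ((q → r) ↔ s)) ∧ ¬p)}.
(((p ∨ (q → ¬s)) ∨ ((q → r) ↔ s)) ∧ ¬p): α-rule — add ((p ∨ (q → ¬s)) ∨ ((q → r) ↔ s)), ¬p.
((p ∨ (q → ¬s)) ∨ ((q → r) ↔ s)): β-rule — branch into (p ∨ (q → ¬s))  //  ((q → r) ↔ s).
  branch 1 (add (p ∨ (q → ¬s))):
    (p ∨ (q → ¬s)): β-rule — branch into p  //  (q → ¬s).
      branch 1.1 (add p):
        × closes — contains both p and ¬p.
      branch 1.2 (add (q → ¬s)):
        (q → ¬s): β-rule — branch into ¬q  //  ¬s.
          branch 1.2.1 (add ¬q):
            ○ open, literals {p=F, q=F}.
          branch 1.2.2 (add ¬s):
            ○ open, literals {p=F, s=F}.
  branch 2 (add ((q → r) ↔ s)):
    ((q → r) ↔ s): β-rule — branch into (q → r), s  //  ¬(q → r), ¬s.
      branch 2.1 (add (q → r), s):
        (q → r): β-rule — branch into ¬q  //  r.
          branch 2.1.1 (add ¬q):
            ○ open, literals {p=F, q=F, s=T}.
          branch 2.1.2 (add r):
            ○ open, literals {p=F, r=T, s=T}.
      branch 2.2 (add ¬(q → r), ¬s):
        ¬(q → r): α-rule — add q, ¬r.
        ○ open, literals {p=F, q=T, r=F, s=F}.
1 branch closed, 5 open.
Each open branch fixes some atoms; the unmentioned ones are free. Counting distinct full assignments: branch {p=F, q=F} (t, r, s) contributes 8 new; branch {p=F, s=F} (t, r, q) contributes 4 new; branch {p=F, q=F, s=T} (t, r) contributes 0 new; branch {p=F, r=T, s=T} (t, q) contributes 2 new; branch {p=F, q=T, r=F, s=F} (t) contributes 0 new. Total: 14.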